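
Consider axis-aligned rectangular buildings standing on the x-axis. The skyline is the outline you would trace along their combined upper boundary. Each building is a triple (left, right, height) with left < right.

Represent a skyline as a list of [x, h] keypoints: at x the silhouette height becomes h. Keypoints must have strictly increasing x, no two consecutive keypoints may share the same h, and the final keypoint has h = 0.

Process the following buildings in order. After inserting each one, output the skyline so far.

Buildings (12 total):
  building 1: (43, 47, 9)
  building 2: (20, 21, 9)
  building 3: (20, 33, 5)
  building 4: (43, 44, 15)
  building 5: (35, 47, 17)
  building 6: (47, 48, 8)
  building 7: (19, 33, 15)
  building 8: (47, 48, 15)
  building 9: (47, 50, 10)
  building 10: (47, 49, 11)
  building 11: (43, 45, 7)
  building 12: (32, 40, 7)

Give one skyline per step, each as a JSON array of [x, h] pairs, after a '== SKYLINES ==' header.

== SKYLINES ==
[[43,9],[47,0]]
[[20,9],[21,0],[43,9],[47,0]]
[[20,9],[21,5],[33,0],[43,9],[47,0]]
[[20,9],[21,5],[33,0],[43,15],[44,9],[47,0]]
[[20,9],[21,5],[33,0],[35,17],[47,0]]
[[20,9],[21,5],[33,0],[35,17],[47,8],[48,0]]
[[19,15],[33,0],[35,17],[47,8],[48,0]]
[[19,15],[33,0],[35,17],[47,15],[48,0]]
[[19,15],[33,0],[35,17],[47,15],[48,10],[50,0]]
[[19,15],[33,0],[35,17],[47,15],[48,11],[49,10],[50,0]]
[[19,15],[33,0],[35,17],[47,15],[48,11],[49,10],[50,0]]
[[19,15],[33,7],[35,17],[47,15],[48,11],[49,10],[50,0]]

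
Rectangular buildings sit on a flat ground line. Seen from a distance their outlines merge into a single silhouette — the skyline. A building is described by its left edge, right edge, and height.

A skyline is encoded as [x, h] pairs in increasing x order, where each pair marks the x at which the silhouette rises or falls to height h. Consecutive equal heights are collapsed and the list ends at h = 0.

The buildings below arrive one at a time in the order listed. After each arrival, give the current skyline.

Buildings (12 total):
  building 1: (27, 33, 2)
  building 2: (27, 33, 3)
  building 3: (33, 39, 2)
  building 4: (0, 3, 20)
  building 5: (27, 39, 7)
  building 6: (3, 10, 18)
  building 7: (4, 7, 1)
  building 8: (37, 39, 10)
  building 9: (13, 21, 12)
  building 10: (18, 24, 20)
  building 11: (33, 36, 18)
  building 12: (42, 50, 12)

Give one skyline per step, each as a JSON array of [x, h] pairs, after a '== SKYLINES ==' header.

== SKYLINES ==
[[27,2],[33,0]]
[[27,3],[33,0]]
[[27,3],[33,2],[39,0]]
[[0,20],[3,0],[27,3],[33,2],[39,0]]
[[0,20],[3,0],[27,7],[39,0]]
[[0,20],[3,18],[10,0],[27,7],[39,0]]
[[0,20],[3,18],[10,0],[27,7],[39,0]]
[[0,20],[3,18],[10,0],[27,7],[37,10],[39,0]]
[[0,20],[3,18],[10,0],[13,12],[21,0],[27,7],[37,10],[39,0]]
[[0,20],[3,18],[10,0],[13,12],[18,20],[24,0],[27,7],[37,10],[39,0]]
[[0,20],[3,18],[10,0],[13,12],[18,20],[24,0],[27,7],[33,18],[36,7],[37,10],[39,0]]
[[0,20],[3,18],[10,0],[13,12],[18,20],[24,0],[27,7],[33,18],[36,7],[37,10],[39,0],[42,12],[50,0]]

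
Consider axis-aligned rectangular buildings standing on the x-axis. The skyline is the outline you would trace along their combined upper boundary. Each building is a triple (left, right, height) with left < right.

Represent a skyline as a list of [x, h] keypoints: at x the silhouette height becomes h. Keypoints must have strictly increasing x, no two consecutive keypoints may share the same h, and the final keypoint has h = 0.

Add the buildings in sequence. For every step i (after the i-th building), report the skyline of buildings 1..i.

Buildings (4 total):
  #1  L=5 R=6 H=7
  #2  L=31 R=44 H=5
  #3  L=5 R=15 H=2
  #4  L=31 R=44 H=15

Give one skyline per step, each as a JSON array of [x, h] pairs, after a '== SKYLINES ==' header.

== SKYLINES ==
[[5,7],[6,0]]
[[5,7],[6,0],[31,5],[44,0]]
[[5,7],[6,2],[15,0],[31,5],[44,0]]
[[5,7],[6,2],[15,0],[31,15],[44,0]]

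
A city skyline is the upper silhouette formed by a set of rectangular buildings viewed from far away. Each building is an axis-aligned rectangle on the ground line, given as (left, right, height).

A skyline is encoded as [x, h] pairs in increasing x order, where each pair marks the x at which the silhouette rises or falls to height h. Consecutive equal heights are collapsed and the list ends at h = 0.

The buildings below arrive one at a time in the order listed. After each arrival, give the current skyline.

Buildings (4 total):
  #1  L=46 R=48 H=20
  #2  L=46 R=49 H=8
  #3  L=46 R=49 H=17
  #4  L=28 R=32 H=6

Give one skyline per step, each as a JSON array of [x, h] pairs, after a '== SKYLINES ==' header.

== SKYLINES ==
[[46,20],[48,0]]
[[46,20],[48,8],[49,0]]
[[46,20],[48,17],[49,0]]
[[28,6],[32,0],[46,20],[48,17],[49,0]]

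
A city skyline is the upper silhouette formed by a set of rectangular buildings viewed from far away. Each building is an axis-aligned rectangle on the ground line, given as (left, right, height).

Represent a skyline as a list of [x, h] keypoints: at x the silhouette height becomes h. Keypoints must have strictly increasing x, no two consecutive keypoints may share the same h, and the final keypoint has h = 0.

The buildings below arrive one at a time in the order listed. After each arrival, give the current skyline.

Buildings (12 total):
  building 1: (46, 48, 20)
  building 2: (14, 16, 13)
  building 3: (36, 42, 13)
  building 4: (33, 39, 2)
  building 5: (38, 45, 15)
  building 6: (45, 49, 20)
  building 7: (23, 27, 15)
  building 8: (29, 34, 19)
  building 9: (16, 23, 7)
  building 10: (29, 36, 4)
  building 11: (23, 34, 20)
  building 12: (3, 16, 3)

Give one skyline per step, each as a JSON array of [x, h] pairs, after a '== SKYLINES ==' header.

== SKYLINES ==
[[46,20],[48,0]]
[[14,13],[16,0],[46,20],[48,0]]
[[14,13],[16,0],[36,13],[42,0],[46,20],[48,0]]
[[14,13],[16,0],[33,2],[36,13],[42,0],[46,20],[48,0]]
[[14,13],[16,0],[33,2],[36,13],[38,15],[45,0],[46,20],[48,0]]
[[14,13],[16,0],[33,2],[36,13],[38,15],[45,20],[49,0]]
[[14,13],[16,0],[23,15],[27,0],[33,2],[36,13],[38,15],[45,20],[49,0]]
[[14,13],[16,0],[23,15],[27,0],[29,19],[34,2],[36,13],[38,15],[45,20],[49,0]]
[[14,13],[16,7],[23,15],[27,0],[29,19],[34,2],[36,13],[38,15],[45,20],[49,0]]
[[14,13],[16,7],[23,15],[27,0],[29,19],[34,4],[36,13],[38,15],[45,20],[49,0]]
[[14,13],[16,7],[23,20],[34,4],[36,13],[38,15],[45,20],[49,0]]
[[3,3],[14,13],[16,7],[23,20],[34,4],[36,13],[38,15],[45,20],[49,0]]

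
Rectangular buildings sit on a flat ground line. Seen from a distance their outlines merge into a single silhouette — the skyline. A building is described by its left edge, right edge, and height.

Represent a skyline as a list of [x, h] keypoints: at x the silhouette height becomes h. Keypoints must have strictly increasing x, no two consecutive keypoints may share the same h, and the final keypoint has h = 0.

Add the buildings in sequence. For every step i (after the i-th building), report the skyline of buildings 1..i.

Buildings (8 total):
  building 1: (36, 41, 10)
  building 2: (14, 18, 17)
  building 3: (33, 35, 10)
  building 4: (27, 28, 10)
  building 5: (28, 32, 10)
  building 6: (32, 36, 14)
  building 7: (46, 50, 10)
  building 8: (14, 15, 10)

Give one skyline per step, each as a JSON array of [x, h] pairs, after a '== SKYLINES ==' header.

== SKYLINES ==
[[36,10],[41,0]]
[[14,17],[18,0],[36,10],[41,0]]
[[14,17],[18,0],[33,10],[35,0],[36,10],[41,0]]
[[14,17],[18,0],[27,10],[28,0],[33,10],[35,0],[36,10],[41,0]]
[[14,17],[18,0],[27,10],[32,0],[33,10],[35,0],[36,10],[41,0]]
[[14,17],[18,0],[27,10],[32,14],[36,10],[41,0]]
[[14,17],[18,0],[27,10],[32,14],[36,10],[41,0],[46,10],[50,0]]
[[14,17],[18,0],[27,10],[32,14],[36,10],[41,0],[46,10],[50,0]]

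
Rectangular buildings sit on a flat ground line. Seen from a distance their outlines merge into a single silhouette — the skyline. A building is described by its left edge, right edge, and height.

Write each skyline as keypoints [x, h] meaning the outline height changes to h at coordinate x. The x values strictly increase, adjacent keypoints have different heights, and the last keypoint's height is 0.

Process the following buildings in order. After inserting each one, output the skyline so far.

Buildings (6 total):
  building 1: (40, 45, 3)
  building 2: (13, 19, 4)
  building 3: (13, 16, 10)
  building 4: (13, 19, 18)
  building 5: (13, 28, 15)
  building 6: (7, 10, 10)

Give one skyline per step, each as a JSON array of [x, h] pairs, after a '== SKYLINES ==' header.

== SKYLINES ==
[[40,3],[45,0]]
[[13,4],[19,0],[40,3],[45,0]]
[[13,10],[16,4],[19,0],[40,3],[45,0]]
[[13,18],[19,0],[40,3],[45,0]]
[[13,18],[19,15],[28,0],[40,3],[45,0]]
[[7,10],[10,0],[13,18],[19,15],[28,0],[40,3],[45,0]]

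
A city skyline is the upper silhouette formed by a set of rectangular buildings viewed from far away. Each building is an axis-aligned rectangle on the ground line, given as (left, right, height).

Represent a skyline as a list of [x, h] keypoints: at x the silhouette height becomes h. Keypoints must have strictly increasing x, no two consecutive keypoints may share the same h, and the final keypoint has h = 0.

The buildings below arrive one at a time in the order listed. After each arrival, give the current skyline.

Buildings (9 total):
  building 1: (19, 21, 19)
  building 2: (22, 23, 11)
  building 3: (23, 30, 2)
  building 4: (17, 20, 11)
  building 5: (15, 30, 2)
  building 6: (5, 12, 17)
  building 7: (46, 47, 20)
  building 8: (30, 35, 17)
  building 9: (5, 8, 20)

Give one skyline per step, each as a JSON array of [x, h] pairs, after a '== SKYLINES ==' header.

== SKYLINES ==
[[19,19],[21,0]]
[[19,19],[21,0],[22,11],[23,0]]
[[19,19],[21,0],[22,11],[23,2],[30,0]]
[[17,11],[19,19],[21,0],[22,11],[23,2],[30,0]]
[[15,2],[17,11],[19,19],[21,2],[22,11],[23,2],[30,0]]
[[5,17],[12,0],[15,2],[17,11],[19,19],[21,2],[22,11],[23,2],[30,0]]
[[5,17],[12,0],[15,2],[17,11],[19,19],[21,2],[22,11],[23,2],[30,0],[46,20],[47,0]]
[[5,17],[12,0],[15,2],[17,11],[19,19],[21,2],[22,11],[23,2],[30,17],[35,0],[46,20],[47,0]]
[[5,20],[8,17],[12,0],[15,2],[17,11],[19,19],[21,2],[22,11],[23,2],[30,17],[35,0],[46,20],[47,0]]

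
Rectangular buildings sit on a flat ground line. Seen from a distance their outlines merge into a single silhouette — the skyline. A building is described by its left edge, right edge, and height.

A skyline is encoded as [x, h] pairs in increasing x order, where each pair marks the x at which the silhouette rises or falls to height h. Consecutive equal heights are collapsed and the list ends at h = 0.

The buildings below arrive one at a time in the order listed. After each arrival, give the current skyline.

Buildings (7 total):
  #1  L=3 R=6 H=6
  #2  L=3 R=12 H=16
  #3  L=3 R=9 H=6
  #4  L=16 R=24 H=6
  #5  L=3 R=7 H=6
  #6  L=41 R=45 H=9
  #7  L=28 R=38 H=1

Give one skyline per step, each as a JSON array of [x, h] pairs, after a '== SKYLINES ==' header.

== SKYLINES ==
[[3,6],[6,0]]
[[3,16],[12,0]]
[[3,16],[12,0]]
[[3,16],[12,0],[16,6],[24,0]]
[[3,16],[12,0],[16,6],[24,0]]
[[3,16],[12,0],[16,6],[24,0],[41,9],[45,0]]
[[3,16],[12,0],[16,6],[24,0],[28,1],[38,0],[41,9],[45,0]]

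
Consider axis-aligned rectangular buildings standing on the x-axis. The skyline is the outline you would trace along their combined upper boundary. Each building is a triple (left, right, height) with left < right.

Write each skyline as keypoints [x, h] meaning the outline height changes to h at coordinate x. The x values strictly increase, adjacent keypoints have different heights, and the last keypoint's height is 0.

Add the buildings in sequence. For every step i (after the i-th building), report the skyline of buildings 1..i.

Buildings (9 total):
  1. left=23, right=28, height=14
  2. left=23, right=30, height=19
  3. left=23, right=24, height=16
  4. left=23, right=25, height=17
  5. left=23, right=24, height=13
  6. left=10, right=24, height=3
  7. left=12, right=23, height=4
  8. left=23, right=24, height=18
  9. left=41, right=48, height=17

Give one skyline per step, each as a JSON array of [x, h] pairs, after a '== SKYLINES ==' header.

== SKYLINES ==
[[23,14],[28,0]]
[[23,19],[30,0]]
[[23,19],[30,0]]
[[23,19],[30,0]]
[[23,19],[30,0]]
[[10,3],[23,19],[30,0]]
[[10,3],[12,4],[23,19],[30,0]]
[[10,3],[12,4],[23,19],[30,0]]
[[10,3],[12,4],[23,19],[30,0],[41,17],[48,0]]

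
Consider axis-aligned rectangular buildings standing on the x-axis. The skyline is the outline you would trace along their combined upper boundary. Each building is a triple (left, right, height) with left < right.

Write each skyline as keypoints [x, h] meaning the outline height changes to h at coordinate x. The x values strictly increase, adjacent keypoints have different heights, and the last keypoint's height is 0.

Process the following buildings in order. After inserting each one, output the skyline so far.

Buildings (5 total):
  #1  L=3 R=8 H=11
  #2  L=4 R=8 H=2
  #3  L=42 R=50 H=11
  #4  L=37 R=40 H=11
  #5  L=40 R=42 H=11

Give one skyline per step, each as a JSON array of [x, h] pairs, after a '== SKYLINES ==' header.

== SKYLINES ==
[[3,11],[8,0]]
[[3,11],[8,0]]
[[3,11],[8,0],[42,11],[50,0]]
[[3,11],[8,0],[37,11],[40,0],[42,11],[50,0]]
[[3,11],[8,0],[37,11],[50,0]]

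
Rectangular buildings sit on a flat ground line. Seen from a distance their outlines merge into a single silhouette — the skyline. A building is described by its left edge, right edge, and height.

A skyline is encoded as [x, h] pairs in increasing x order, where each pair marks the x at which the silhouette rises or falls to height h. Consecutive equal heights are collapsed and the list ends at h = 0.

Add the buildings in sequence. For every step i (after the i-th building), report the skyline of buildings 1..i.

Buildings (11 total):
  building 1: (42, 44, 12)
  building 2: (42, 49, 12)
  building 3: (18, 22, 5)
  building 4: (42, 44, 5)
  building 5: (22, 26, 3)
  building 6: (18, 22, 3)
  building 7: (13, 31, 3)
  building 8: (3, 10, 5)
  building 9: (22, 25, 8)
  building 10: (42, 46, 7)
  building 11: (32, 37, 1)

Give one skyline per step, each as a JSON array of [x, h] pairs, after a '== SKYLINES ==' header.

== SKYLINES ==
[[42,12],[44,0]]
[[42,12],[49,0]]
[[18,5],[22,0],[42,12],[49,0]]
[[18,5],[22,0],[42,12],[49,0]]
[[18,5],[22,3],[26,0],[42,12],[49,0]]
[[18,5],[22,3],[26,0],[42,12],[49,0]]
[[13,3],[18,5],[22,3],[31,0],[42,12],[49,0]]
[[3,5],[10,0],[13,3],[18,5],[22,3],[31,0],[42,12],[49,0]]
[[3,5],[10,0],[13,3],[18,5],[22,8],[25,3],[31,0],[42,12],[49,0]]
[[3,5],[10,0],[13,3],[18,5],[22,8],[25,3],[31,0],[42,12],[49,0]]
[[3,5],[10,0],[13,3],[18,5],[22,8],[25,3],[31,0],[32,1],[37,0],[42,12],[49,0]]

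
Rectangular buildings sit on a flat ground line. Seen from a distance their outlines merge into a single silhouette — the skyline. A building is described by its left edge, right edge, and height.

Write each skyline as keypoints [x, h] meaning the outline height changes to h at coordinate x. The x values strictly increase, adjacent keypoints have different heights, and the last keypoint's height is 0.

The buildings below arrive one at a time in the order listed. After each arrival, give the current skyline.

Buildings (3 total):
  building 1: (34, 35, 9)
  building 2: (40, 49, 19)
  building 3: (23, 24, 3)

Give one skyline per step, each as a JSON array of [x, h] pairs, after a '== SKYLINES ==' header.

== SKYLINES ==
[[34,9],[35,0]]
[[34,9],[35,0],[40,19],[49,0]]
[[23,3],[24,0],[34,9],[35,0],[40,19],[49,0]]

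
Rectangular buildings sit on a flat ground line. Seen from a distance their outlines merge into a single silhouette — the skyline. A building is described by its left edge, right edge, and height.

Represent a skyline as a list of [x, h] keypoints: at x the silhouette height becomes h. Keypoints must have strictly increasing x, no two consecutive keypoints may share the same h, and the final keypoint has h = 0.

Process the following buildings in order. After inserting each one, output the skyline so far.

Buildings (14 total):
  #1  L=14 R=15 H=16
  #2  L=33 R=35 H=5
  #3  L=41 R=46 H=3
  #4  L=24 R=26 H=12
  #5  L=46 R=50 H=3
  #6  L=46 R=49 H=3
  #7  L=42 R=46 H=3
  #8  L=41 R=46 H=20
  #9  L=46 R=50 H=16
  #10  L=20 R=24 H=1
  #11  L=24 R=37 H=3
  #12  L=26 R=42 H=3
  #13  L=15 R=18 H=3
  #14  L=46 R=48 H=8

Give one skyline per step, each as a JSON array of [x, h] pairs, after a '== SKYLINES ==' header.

== SKYLINES ==
[[14,16],[15,0]]
[[14,16],[15,0],[33,5],[35,0]]
[[14,16],[15,0],[33,5],[35,0],[41,3],[46,0]]
[[14,16],[15,0],[24,12],[26,0],[33,5],[35,0],[41,3],[46,0]]
[[14,16],[15,0],[24,12],[26,0],[33,5],[35,0],[41,3],[50,0]]
[[14,16],[15,0],[24,12],[26,0],[33,5],[35,0],[41,3],[50,0]]
[[14,16],[15,0],[24,12],[26,0],[33,5],[35,0],[41,3],[50,0]]
[[14,16],[15,0],[24,12],[26,0],[33,5],[35,0],[41,20],[46,3],[50,0]]
[[14,16],[15,0],[24,12],[26,0],[33,5],[35,0],[41,20],[46,16],[50,0]]
[[14,16],[15,0],[20,1],[24,12],[26,0],[33,5],[35,0],[41,20],[46,16],[50,0]]
[[14,16],[15,0],[20,1],[24,12],[26,3],[33,5],[35,3],[37,0],[41,20],[46,16],[50,0]]
[[14,16],[15,0],[20,1],[24,12],[26,3],[33,5],[35,3],[41,20],[46,16],[50,0]]
[[14,16],[15,3],[18,0],[20,1],[24,12],[26,3],[33,5],[35,3],[41,20],[46,16],[50,0]]
[[14,16],[15,3],[18,0],[20,1],[24,12],[26,3],[33,5],[35,3],[41,20],[46,16],[50,0]]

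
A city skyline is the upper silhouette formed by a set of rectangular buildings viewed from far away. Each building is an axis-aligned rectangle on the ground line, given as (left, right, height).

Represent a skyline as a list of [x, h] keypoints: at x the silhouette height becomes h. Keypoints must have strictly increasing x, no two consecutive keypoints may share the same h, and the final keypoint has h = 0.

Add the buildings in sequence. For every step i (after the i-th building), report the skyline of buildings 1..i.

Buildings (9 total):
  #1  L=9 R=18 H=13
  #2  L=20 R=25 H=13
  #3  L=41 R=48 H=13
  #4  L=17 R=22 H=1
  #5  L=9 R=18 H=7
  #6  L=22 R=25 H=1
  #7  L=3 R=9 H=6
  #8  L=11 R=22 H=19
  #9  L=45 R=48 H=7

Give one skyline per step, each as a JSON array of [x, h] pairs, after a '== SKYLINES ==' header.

== SKYLINES ==
[[9,13],[18,0]]
[[9,13],[18,0],[20,13],[25,0]]
[[9,13],[18,0],[20,13],[25,0],[41,13],[48,0]]
[[9,13],[18,1],[20,13],[25,0],[41,13],[48,0]]
[[9,13],[18,1],[20,13],[25,0],[41,13],[48,0]]
[[9,13],[18,1],[20,13],[25,0],[41,13],[48,0]]
[[3,6],[9,13],[18,1],[20,13],[25,0],[41,13],[48,0]]
[[3,6],[9,13],[11,19],[22,13],[25,0],[41,13],[48,0]]
[[3,6],[9,13],[11,19],[22,13],[25,0],[41,13],[48,0]]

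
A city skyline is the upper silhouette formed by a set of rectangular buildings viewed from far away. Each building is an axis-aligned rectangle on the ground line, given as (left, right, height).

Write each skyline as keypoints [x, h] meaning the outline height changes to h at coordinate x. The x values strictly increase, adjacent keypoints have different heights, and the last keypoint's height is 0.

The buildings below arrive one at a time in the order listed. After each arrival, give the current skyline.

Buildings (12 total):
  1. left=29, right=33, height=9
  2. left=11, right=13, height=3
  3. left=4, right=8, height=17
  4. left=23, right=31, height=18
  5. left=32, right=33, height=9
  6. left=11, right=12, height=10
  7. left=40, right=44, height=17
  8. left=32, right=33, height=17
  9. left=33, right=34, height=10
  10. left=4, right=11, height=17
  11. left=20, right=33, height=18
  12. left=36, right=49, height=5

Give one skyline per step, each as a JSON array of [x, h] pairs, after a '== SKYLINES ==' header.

== SKYLINES ==
[[29,9],[33,0]]
[[11,3],[13,0],[29,9],[33,0]]
[[4,17],[8,0],[11,3],[13,0],[29,9],[33,0]]
[[4,17],[8,0],[11,3],[13,0],[23,18],[31,9],[33,0]]
[[4,17],[8,0],[11,3],[13,0],[23,18],[31,9],[33,0]]
[[4,17],[8,0],[11,10],[12,3],[13,0],[23,18],[31,9],[33,0]]
[[4,17],[8,0],[11,10],[12,3],[13,0],[23,18],[31,9],[33,0],[40,17],[44,0]]
[[4,17],[8,0],[11,10],[12,3],[13,0],[23,18],[31,9],[32,17],[33,0],[40,17],[44,0]]
[[4,17],[8,0],[11,10],[12,3],[13,0],[23,18],[31,9],[32,17],[33,10],[34,0],[40,17],[44,0]]
[[4,17],[11,10],[12,3],[13,0],[23,18],[31,9],[32,17],[33,10],[34,0],[40,17],[44,0]]
[[4,17],[11,10],[12,3],[13,0],[20,18],[33,10],[34,0],[40,17],[44,0]]
[[4,17],[11,10],[12,3],[13,0],[20,18],[33,10],[34,0],[36,5],[40,17],[44,5],[49,0]]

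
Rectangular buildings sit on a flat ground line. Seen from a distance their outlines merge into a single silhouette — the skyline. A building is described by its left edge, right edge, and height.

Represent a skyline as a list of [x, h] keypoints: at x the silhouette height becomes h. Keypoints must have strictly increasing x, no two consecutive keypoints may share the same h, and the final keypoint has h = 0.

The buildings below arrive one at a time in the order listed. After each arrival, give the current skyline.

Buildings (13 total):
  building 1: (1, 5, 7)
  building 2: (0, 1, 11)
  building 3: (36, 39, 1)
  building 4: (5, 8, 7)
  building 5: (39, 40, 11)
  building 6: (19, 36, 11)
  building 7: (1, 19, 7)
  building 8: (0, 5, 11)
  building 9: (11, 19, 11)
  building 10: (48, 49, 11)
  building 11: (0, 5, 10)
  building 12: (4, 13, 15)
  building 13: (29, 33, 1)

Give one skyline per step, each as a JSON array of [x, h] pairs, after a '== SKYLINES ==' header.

== SKYLINES ==
[[1,7],[5,0]]
[[0,11],[1,7],[5,0]]
[[0,11],[1,7],[5,0],[36,1],[39,0]]
[[0,11],[1,7],[8,0],[36,1],[39,0]]
[[0,11],[1,7],[8,0],[36,1],[39,11],[40,0]]
[[0,11],[1,7],[8,0],[19,11],[36,1],[39,11],[40,0]]
[[0,11],[1,7],[19,11],[36,1],[39,11],[40,0]]
[[0,11],[5,7],[19,11],[36,1],[39,11],[40,0]]
[[0,11],[5,7],[11,11],[36,1],[39,11],[40,0]]
[[0,11],[5,7],[11,11],[36,1],[39,11],[40,0],[48,11],[49,0]]
[[0,11],[5,7],[11,11],[36,1],[39,11],[40,0],[48,11],[49,0]]
[[0,11],[4,15],[13,11],[36,1],[39,11],[40,0],[48,11],[49,0]]
[[0,11],[4,15],[13,11],[36,1],[39,11],[40,0],[48,11],[49,0]]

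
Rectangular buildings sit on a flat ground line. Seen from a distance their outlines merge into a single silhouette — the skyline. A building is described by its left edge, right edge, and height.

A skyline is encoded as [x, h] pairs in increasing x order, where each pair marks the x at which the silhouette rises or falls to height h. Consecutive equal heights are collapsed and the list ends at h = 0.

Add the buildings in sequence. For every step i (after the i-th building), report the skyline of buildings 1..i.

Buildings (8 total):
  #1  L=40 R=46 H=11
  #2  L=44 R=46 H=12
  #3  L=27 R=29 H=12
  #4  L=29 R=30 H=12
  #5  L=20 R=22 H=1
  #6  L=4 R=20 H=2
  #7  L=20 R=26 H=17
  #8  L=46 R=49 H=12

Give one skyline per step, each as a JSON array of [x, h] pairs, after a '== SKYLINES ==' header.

== SKYLINES ==
[[40,11],[46,0]]
[[40,11],[44,12],[46,0]]
[[27,12],[29,0],[40,11],[44,12],[46,0]]
[[27,12],[30,0],[40,11],[44,12],[46,0]]
[[20,1],[22,0],[27,12],[30,0],[40,11],[44,12],[46,0]]
[[4,2],[20,1],[22,0],[27,12],[30,0],[40,11],[44,12],[46,0]]
[[4,2],[20,17],[26,0],[27,12],[30,0],[40,11],[44,12],[46,0]]
[[4,2],[20,17],[26,0],[27,12],[30,0],[40,11],[44,12],[49,0]]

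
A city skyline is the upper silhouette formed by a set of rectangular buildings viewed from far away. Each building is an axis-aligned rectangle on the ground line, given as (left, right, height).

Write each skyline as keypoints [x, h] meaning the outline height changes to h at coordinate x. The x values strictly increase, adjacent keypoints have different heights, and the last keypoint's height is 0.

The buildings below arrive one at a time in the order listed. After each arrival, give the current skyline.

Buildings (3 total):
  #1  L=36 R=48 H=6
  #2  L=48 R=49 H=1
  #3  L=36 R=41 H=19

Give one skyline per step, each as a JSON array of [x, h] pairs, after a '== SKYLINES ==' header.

== SKYLINES ==
[[36,6],[48,0]]
[[36,6],[48,1],[49,0]]
[[36,19],[41,6],[48,1],[49,0]]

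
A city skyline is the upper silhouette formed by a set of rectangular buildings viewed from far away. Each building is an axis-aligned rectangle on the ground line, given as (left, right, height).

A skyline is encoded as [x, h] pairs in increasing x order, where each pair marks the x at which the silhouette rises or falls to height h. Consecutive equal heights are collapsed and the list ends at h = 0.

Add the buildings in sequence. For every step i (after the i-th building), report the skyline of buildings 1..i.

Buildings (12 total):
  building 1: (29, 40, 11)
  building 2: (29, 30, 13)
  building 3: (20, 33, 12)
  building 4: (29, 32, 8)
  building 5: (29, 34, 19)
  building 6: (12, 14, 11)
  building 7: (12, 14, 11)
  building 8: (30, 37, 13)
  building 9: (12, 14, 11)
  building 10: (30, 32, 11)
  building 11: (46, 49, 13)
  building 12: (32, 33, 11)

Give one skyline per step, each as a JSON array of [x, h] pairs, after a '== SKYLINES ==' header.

== SKYLINES ==
[[29,11],[40,0]]
[[29,13],[30,11],[40,0]]
[[20,12],[29,13],[30,12],[33,11],[40,0]]
[[20,12],[29,13],[30,12],[33,11],[40,0]]
[[20,12],[29,19],[34,11],[40,0]]
[[12,11],[14,0],[20,12],[29,19],[34,11],[40,0]]
[[12,11],[14,0],[20,12],[29,19],[34,11],[40,0]]
[[12,11],[14,0],[20,12],[29,19],[34,13],[37,11],[40,0]]
[[12,11],[14,0],[20,12],[29,19],[34,13],[37,11],[40,0]]
[[12,11],[14,0],[20,12],[29,19],[34,13],[37,11],[40,0]]
[[12,11],[14,0],[20,12],[29,19],[34,13],[37,11],[40,0],[46,13],[49,0]]
[[12,11],[14,0],[20,12],[29,19],[34,13],[37,11],[40,0],[46,13],[49,0]]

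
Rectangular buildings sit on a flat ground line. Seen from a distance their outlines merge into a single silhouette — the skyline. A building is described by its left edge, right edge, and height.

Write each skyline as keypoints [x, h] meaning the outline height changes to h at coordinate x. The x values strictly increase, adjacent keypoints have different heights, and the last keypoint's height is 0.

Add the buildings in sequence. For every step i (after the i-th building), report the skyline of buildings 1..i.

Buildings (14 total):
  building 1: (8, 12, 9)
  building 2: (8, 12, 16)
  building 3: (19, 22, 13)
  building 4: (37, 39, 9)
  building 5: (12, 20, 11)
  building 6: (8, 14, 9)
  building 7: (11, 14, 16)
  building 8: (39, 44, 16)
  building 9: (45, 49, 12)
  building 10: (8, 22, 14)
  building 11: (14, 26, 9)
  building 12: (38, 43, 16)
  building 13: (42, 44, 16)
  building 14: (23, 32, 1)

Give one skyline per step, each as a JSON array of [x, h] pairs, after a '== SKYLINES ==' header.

== SKYLINES ==
[[8,9],[12,0]]
[[8,16],[12,0]]
[[8,16],[12,0],[19,13],[22,0]]
[[8,16],[12,0],[19,13],[22,0],[37,9],[39,0]]
[[8,16],[12,11],[19,13],[22,0],[37,9],[39,0]]
[[8,16],[12,11],[19,13],[22,0],[37,9],[39,0]]
[[8,16],[14,11],[19,13],[22,0],[37,9],[39,0]]
[[8,16],[14,11],[19,13],[22,0],[37,9],[39,16],[44,0]]
[[8,16],[14,11],[19,13],[22,0],[37,9],[39,16],[44,0],[45,12],[49,0]]
[[8,16],[14,14],[22,0],[37,9],[39,16],[44,0],[45,12],[49,0]]
[[8,16],[14,14],[22,9],[26,0],[37,9],[39,16],[44,0],[45,12],[49,0]]
[[8,16],[14,14],[22,9],[26,0],[37,9],[38,16],[44,0],[45,12],[49,0]]
[[8,16],[14,14],[22,9],[26,0],[37,9],[38,16],[44,0],[45,12],[49,0]]
[[8,16],[14,14],[22,9],[26,1],[32,0],[37,9],[38,16],[44,0],[45,12],[49,0]]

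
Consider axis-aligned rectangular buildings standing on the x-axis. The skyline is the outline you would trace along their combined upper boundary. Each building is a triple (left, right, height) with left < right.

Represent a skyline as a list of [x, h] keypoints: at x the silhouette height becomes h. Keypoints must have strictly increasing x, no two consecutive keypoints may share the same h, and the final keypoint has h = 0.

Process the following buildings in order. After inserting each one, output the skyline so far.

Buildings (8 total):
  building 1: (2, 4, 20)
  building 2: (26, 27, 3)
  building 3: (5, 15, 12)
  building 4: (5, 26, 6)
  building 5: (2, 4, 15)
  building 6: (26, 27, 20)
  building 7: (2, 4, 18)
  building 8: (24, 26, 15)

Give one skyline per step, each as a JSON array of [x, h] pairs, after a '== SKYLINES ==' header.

== SKYLINES ==
[[2,20],[4,0]]
[[2,20],[4,0],[26,3],[27,0]]
[[2,20],[4,0],[5,12],[15,0],[26,3],[27,0]]
[[2,20],[4,0],[5,12],[15,6],[26,3],[27,0]]
[[2,20],[4,0],[5,12],[15,6],[26,3],[27,0]]
[[2,20],[4,0],[5,12],[15,6],[26,20],[27,0]]
[[2,20],[4,0],[5,12],[15,6],[26,20],[27,0]]
[[2,20],[4,0],[5,12],[15,6],[24,15],[26,20],[27,0]]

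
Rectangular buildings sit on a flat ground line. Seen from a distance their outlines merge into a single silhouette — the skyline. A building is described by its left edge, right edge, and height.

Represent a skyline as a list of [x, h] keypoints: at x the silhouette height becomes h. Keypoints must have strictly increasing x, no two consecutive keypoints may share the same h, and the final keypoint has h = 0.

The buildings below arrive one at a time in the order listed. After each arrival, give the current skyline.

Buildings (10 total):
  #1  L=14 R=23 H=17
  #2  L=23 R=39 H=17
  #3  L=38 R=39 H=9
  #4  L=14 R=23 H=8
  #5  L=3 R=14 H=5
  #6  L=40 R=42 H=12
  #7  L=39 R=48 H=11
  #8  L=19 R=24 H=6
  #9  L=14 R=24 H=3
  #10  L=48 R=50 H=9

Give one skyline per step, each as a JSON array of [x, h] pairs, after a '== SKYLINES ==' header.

== SKYLINES ==
[[14,17],[23,0]]
[[14,17],[39,0]]
[[14,17],[39,0]]
[[14,17],[39,0]]
[[3,5],[14,17],[39,0]]
[[3,5],[14,17],[39,0],[40,12],[42,0]]
[[3,5],[14,17],[39,11],[40,12],[42,11],[48,0]]
[[3,5],[14,17],[39,11],[40,12],[42,11],[48,0]]
[[3,5],[14,17],[39,11],[40,12],[42,11],[48,0]]
[[3,5],[14,17],[39,11],[40,12],[42,11],[48,9],[50,0]]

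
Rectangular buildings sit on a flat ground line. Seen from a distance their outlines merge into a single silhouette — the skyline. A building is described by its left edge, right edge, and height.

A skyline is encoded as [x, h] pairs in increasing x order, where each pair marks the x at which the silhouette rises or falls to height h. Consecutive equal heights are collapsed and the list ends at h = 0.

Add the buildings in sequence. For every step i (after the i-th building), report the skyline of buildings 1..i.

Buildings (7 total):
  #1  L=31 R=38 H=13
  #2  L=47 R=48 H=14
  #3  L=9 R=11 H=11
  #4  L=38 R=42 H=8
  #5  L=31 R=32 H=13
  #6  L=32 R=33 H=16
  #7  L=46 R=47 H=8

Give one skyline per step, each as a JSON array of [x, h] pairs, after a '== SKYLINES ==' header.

== SKYLINES ==
[[31,13],[38,0]]
[[31,13],[38,0],[47,14],[48,0]]
[[9,11],[11,0],[31,13],[38,0],[47,14],[48,0]]
[[9,11],[11,0],[31,13],[38,8],[42,0],[47,14],[48,0]]
[[9,11],[11,0],[31,13],[38,8],[42,0],[47,14],[48,0]]
[[9,11],[11,0],[31,13],[32,16],[33,13],[38,8],[42,0],[47,14],[48,0]]
[[9,11],[11,0],[31,13],[32,16],[33,13],[38,8],[42,0],[46,8],[47,14],[48,0]]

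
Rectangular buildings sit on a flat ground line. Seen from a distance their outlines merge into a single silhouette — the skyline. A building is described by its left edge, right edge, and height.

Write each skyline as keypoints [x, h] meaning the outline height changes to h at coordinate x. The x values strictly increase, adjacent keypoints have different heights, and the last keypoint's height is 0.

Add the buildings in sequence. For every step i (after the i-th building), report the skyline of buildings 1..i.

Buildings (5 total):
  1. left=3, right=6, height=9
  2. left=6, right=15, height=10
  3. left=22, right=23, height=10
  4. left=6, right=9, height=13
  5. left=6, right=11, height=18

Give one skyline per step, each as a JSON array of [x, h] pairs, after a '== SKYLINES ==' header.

== SKYLINES ==
[[3,9],[6,0]]
[[3,9],[6,10],[15,0]]
[[3,9],[6,10],[15,0],[22,10],[23,0]]
[[3,9],[6,13],[9,10],[15,0],[22,10],[23,0]]
[[3,9],[6,18],[11,10],[15,0],[22,10],[23,0]]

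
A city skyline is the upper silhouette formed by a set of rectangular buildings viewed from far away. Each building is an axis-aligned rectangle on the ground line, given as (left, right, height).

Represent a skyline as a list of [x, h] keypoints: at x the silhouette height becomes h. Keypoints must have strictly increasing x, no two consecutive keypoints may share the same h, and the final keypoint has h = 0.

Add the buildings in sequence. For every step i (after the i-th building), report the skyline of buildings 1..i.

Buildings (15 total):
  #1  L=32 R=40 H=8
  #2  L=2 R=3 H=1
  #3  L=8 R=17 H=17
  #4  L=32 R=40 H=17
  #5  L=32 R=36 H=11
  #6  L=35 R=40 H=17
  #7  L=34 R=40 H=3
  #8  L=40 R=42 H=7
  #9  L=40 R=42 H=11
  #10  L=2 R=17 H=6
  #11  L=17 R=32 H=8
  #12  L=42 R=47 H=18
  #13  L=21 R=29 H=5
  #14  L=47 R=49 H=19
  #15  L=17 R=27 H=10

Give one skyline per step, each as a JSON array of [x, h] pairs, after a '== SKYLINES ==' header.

== SKYLINES ==
[[32,8],[40,0]]
[[2,1],[3,0],[32,8],[40,0]]
[[2,1],[3,0],[8,17],[17,0],[32,8],[40,0]]
[[2,1],[3,0],[8,17],[17,0],[32,17],[40,0]]
[[2,1],[3,0],[8,17],[17,0],[32,17],[40,0]]
[[2,1],[3,0],[8,17],[17,0],[32,17],[40,0]]
[[2,1],[3,0],[8,17],[17,0],[32,17],[40,0]]
[[2,1],[3,0],[8,17],[17,0],[32,17],[40,7],[42,0]]
[[2,1],[3,0],[8,17],[17,0],[32,17],[40,11],[42,0]]
[[2,6],[8,17],[17,0],[32,17],[40,11],[42,0]]
[[2,6],[8,17],[17,8],[32,17],[40,11],[42,0]]
[[2,6],[8,17],[17,8],[32,17],[40,11],[42,18],[47,0]]
[[2,6],[8,17],[17,8],[32,17],[40,11],[42,18],[47,0]]
[[2,6],[8,17],[17,8],[32,17],[40,11],[42,18],[47,19],[49,0]]
[[2,6],[8,17],[17,10],[27,8],[32,17],[40,11],[42,18],[47,19],[49,0]]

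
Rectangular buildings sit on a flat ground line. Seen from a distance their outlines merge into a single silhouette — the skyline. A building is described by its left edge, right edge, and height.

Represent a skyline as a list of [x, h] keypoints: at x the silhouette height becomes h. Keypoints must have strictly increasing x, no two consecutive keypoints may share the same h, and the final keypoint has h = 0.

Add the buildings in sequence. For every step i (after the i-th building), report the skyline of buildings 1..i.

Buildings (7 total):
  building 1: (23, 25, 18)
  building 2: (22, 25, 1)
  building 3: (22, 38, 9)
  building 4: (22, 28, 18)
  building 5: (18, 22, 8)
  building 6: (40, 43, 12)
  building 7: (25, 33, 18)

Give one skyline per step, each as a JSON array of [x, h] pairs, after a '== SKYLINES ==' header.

== SKYLINES ==
[[23,18],[25,0]]
[[22,1],[23,18],[25,0]]
[[22,9],[23,18],[25,9],[38,0]]
[[22,18],[28,9],[38,0]]
[[18,8],[22,18],[28,9],[38,0]]
[[18,8],[22,18],[28,9],[38,0],[40,12],[43,0]]
[[18,8],[22,18],[33,9],[38,0],[40,12],[43,0]]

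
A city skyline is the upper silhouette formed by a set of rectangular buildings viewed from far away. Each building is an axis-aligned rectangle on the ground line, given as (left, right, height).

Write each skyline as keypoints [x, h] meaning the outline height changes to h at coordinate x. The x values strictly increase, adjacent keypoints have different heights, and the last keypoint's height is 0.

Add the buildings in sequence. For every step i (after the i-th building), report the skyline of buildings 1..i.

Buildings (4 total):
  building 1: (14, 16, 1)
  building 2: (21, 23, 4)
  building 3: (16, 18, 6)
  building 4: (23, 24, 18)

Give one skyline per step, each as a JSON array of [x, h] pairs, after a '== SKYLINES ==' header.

== SKYLINES ==
[[14,1],[16,0]]
[[14,1],[16,0],[21,4],[23,0]]
[[14,1],[16,6],[18,0],[21,4],[23,0]]
[[14,1],[16,6],[18,0],[21,4],[23,18],[24,0]]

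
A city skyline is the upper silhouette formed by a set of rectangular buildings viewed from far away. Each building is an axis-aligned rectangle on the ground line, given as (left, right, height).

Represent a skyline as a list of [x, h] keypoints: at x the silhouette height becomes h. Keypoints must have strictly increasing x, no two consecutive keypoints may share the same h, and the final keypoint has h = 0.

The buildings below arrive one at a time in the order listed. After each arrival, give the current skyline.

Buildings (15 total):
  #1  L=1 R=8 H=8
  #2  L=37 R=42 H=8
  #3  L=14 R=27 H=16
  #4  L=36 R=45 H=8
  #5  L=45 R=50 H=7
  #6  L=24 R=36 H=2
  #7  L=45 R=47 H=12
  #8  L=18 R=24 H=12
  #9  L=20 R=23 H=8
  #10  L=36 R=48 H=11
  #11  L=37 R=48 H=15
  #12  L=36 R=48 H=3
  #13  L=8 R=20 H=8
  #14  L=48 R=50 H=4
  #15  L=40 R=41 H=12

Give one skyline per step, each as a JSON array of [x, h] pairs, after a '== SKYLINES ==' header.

== SKYLINES ==
[[1,8],[8,0]]
[[1,8],[8,0],[37,8],[42,0]]
[[1,8],[8,0],[14,16],[27,0],[37,8],[42,0]]
[[1,8],[8,0],[14,16],[27,0],[36,8],[45,0]]
[[1,8],[8,0],[14,16],[27,0],[36,8],[45,7],[50,0]]
[[1,8],[8,0],[14,16],[27,2],[36,8],[45,7],[50,0]]
[[1,8],[8,0],[14,16],[27,2],[36,8],[45,12],[47,7],[50,0]]
[[1,8],[8,0],[14,16],[27,2],[36,8],[45,12],[47,7],[50,0]]
[[1,8],[8,0],[14,16],[27,2],[36,8],[45,12],[47,7],[50,0]]
[[1,8],[8,0],[14,16],[27,2],[36,11],[45,12],[47,11],[48,7],[50,0]]
[[1,8],[8,0],[14,16],[27,2],[36,11],[37,15],[48,7],[50,0]]
[[1,8],[8,0],[14,16],[27,2],[36,11],[37,15],[48,7],[50,0]]
[[1,8],[14,16],[27,2],[36,11],[37,15],[48,7],[50,0]]
[[1,8],[14,16],[27,2],[36,11],[37,15],[48,7],[50,0]]
[[1,8],[14,16],[27,2],[36,11],[37,15],[48,7],[50,0]]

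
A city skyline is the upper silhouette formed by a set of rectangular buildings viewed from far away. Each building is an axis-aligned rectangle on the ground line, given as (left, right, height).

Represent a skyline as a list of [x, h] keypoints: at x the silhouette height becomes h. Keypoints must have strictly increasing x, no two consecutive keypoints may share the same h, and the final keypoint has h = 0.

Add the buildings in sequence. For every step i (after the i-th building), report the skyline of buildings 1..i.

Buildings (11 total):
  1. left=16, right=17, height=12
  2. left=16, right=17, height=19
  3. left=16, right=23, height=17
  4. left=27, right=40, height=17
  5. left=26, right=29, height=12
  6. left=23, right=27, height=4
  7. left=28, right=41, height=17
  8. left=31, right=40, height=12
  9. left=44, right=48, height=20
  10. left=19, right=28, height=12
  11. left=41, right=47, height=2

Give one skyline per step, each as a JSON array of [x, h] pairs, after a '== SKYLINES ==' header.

== SKYLINES ==
[[16,12],[17,0]]
[[16,19],[17,0]]
[[16,19],[17,17],[23,0]]
[[16,19],[17,17],[23,0],[27,17],[40,0]]
[[16,19],[17,17],[23,0],[26,12],[27,17],[40,0]]
[[16,19],[17,17],[23,4],[26,12],[27,17],[40,0]]
[[16,19],[17,17],[23,4],[26,12],[27,17],[41,0]]
[[16,19],[17,17],[23,4],[26,12],[27,17],[41,0]]
[[16,19],[17,17],[23,4],[26,12],[27,17],[41,0],[44,20],[48,0]]
[[16,19],[17,17],[23,12],[27,17],[41,0],[44,20],[48,0]]
[[16,19],[17,17],[23,12],[27,17],[41,2],[44,20],[48,0]]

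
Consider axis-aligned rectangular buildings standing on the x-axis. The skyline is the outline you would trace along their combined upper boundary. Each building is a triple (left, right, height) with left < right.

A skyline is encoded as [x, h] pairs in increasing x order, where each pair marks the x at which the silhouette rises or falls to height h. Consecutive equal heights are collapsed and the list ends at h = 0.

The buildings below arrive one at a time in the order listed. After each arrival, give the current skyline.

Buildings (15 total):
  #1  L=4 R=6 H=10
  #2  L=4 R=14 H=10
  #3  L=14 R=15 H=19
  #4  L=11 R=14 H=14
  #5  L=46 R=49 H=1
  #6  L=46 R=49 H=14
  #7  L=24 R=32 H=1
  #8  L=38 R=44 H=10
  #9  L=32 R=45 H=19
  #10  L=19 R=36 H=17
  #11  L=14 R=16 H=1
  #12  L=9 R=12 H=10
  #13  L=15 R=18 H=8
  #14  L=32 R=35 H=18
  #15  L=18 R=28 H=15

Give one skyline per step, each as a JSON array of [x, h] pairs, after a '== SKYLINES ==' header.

== SKYLINES ==
[[4,10],[6,0]]
[[4,10],[14,0]]
[[4,10],[14,19],[15,0]]
[[4,10],[11,14],[14,19],[15,0]]
[[4,10],[11,14],[14,19],[15,0],[46,1],[49,0]]
[[4,10],[11,14],[14,19],[15,0],[46,14],[49,0]]
[[4,10],[11,14],[14,19],[15,0],[24,1],[32,0],[46,14],[49,0]]
[[4,10],[11,14],[14,19],[15,0],[24,1],[32,0],[38,10],[44,0],[46,14],[49,0]]
[[4,10],[11,14],[14,19],[15,0],[24,1],[32,19],[45,0],[46,14],[49,0]]
[[4,10],[11,14],[14,19],[15,0],[19,17],[32,19],[45,0],[46,14],[49,0]]
[[4,10],[11,14],[14,19],[15,1],[16,0],[19,17],[32,19],[45,0],[46,14],[49,0]]
[[4,10],[11,14],[14,19],[15,1],[16,0],[19,17],[32,19],[45,0],[46,14],[49,0]]
[[4,10],[11,14],[14,19],[15,8],[18,0],[19,17],[32,19],[45,0],[46,14],[49,0]]
[[4,10],[11,14],[14,19],[15,8],[18,0],[19,17],[32,19],[45,0],[46,14],[49,0]]
[[4,10],[11,14],[14,19],[15,8],[18,15],[19,17],[32,19],[45,0],[46,14],[49,0]]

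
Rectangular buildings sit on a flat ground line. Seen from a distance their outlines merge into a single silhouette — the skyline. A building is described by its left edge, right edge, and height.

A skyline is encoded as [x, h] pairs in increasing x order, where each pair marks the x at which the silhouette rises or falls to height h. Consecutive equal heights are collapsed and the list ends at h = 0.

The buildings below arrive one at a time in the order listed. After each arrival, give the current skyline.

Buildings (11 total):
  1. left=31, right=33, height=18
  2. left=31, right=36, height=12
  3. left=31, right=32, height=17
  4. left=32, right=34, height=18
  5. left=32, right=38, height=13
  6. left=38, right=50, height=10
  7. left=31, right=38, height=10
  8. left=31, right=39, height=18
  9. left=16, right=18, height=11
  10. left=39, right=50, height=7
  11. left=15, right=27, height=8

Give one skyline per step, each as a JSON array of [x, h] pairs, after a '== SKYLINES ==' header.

== SKYLINES ==
[[31,18],[33,0]]
[[31,18],[33,12],[36,0]]
[[31,18],[33,12],[36,0]]
[[31,18],[34,12],[36,0]]
[[31,18],[34,13],[38,0]]
[[31,18],[34,13],[38,10],[50,0]]
[[31,18],[34,13],[38,10],[50,0]]
[[31,18],[39,10],[50,0]]
[[16,11],[18,0],[31,18],[39,10],[50,0]]
[[16,11],[18,0],[31,18],[39,10],[50,0]]
[[15,8],[16,11],[18,8],[27,0],[31,18],[39,10],[50,0]]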